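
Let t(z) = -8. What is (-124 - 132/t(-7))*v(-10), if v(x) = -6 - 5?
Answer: 2365/2 ≈ 1182.5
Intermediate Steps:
v(x) = -11
(-124 - 132/t(-7))*v(-10) = (-124 - 132/(-8))*(-11) = (-124 - 132*(-⅛))*(-11) = (-124 + 33/2)*(-11) = -215/2*(-11) = 2365/2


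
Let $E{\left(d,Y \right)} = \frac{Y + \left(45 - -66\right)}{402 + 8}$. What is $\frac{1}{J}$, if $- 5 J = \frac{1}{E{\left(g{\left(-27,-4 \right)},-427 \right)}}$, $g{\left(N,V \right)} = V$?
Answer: $\frac{158}{41} \approx 3.8537$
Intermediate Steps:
$E{\left(d,Y \right)} = \frac{111}{410} + \frac{Y}{410}$ ($E{\left(d,Y \right)} = \frac{Y + \left(45 + 66\right)}{410} = \left(Y + 111\right) \frac{1}{410} = \left(111 + Y\right) \frac{1}{410} = \frac{111}{410} + \frac{Y}{410}$)
$J = \frac{41}{158}$ ($J = - \frac{1}{5 \left(\frac{111}{410} + \frac{1}{410} \left(-427\right)\right)} = - \frac{1}{5 \left(\frac{111}{410} - \frac{427}{410}\right)} = - \frac{1}{5 \left(- \frac{158}{205}\right)} = \left(- \frac{1}{5}\right) \left(- \frac{205}{158}\right) = \frac{41}{158} \approx 0.25949$)
$\frac{1}{J} = \frac{1}{\frac{41}{158}} = \frac{158}{41}$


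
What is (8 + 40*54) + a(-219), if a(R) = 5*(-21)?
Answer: 2063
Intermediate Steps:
a(R) = -105
(8 + 40*54) + a(-219) = (8 + 40*54) - 105 = (8 + 2160) - 105 = 2168 - 105 = 2063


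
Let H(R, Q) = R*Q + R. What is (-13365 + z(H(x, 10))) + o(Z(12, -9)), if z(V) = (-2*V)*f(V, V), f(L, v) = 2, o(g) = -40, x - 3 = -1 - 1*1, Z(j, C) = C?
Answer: -13449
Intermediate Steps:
x = 1 (x = 3 + (-1 - 1*1) = 3 + (-1 - 1) = 3 - 2 = 1)
H(R, Q) = R + Q*R (H(R, Q) = Q*R + R = R + Q*R)
z(V) = -4*V (z(V) = -2*V*2 = -4*V)
(-13365 + z(H(x, 10))) + o(Z(12, -9)) = (-13365 - 4*(1 + 10)) - 40 = (-13365 - 4*11) - 40 = (-13365 - 44) - 40 = -13409 - 40 = -13449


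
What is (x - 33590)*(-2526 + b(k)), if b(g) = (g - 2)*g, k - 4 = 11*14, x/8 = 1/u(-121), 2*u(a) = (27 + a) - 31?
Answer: -92885101452/125 ≈ -7.4308e+8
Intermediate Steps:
u(a) = -2 + a/2 (u(a) = ((27 + a) - 31)/2 = (-4 + a)/2 = -2 + a/2)
x = -16/125 (x = 8/(-2 + (½)*(-121)) = 8/(-2 - 121/2) = 8/(-125/2) = 8*(-2/125) = -16/125 ≈ -0.12800)
k = 158 (k = 4 + 11*14 = 4 + 154 = 158)
b(g) = g*(-2 + g) (b(g) = (-2 + g)*g = g*(-2 + g))
(x - 33590)*(-2526 + b(k)) = (-16/125 - 33590)*(-2526 + 158*(-2 + 158)) = -4198766*(-2526 + 158*156)/125 = -4198766*(-2526 + 24648)/125 = -4198766/125*22122 = -92885101452/125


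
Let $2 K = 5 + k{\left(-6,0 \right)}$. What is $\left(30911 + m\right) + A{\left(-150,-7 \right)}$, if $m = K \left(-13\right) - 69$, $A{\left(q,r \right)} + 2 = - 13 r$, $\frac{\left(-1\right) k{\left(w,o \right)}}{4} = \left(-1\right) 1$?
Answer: $\frac{61745}{2} \approx 30873.0$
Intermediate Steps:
$k{\left(w,o \right)} = 4$ ($k{\left(w,o \right)} = - 4 \left(\left(-1\right) 1\right) = \left(-4\right) \left(-1\right) = 4$)
$K = \frac{9}{2}$ ($K = \frac{5 + 4}{2} = \frac{1}{2} \cdot 9 = \frac{9}{2} \approx 4.5$)
$A{\left(q,r \right)} = -2 - 13 r$
$m = - \frac{255}{2}$ ($m = \frac{9}{2} \left(-13\right) - 69 = - \frac{117}{2} - 69 = - \frac{255}{2} \approx -127.5$)
$\left(30911 + m\right) + A{\left(-150,-7 \right)} = \left(30911 - \frac{255}{2}\right) - -89 = \frac{61567}{2} + \left(-2 + 91\right) = \frac{61567}{2} + 89 = \frac{61745}{2}$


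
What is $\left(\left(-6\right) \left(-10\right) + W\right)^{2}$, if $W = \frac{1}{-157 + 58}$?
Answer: $\frac{35271721}{9801} \approx 3598.8$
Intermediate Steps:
$W = - \frac{1}{99}$ ($W = \frac{1}{-99} = - \frac{1}{99} \approx -0.010101$)
$\left(\left(-6\right) \left(-10\right) + W\right)^{2} = \left(\left(-6\right) \left(-10\right) - \frac{1}{99}\right)^{2} = \left(60 - \frac{1}{99}\right)^{2} = \left(\frac{5939}{99}\right)^{2} = \frac{35271721}{9801}$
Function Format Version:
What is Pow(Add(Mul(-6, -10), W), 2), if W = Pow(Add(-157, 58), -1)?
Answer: Rational(35271721, 9801) ≈ 3598.8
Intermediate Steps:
W = Rational(-1, 99) (W = Pow(-99, -1) = Rational(-1, 99) ≈ -0.010101)
Pow(Add(Mul(-6, -10), W), 2) = Pow(Add(Mul(-6, -10), Rational(-1, 99)), 2) = Pow(Add(60, Rational(-1, 99)), 2) = Pow(Rational(5939, 99), 2) = Rational(35271721, 9801)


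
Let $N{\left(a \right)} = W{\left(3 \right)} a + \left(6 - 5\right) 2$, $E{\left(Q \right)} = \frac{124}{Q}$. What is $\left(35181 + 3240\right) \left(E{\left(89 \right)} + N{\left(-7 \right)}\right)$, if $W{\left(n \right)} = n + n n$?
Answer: $- \frac{275632254}{89} \approx -3.097 \cdot 10^{6}$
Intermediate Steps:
$W{\left(n \right)} = n + n^{2}$
$N{\left(a \right)} = 2 + 12 a$ ($N{\left(a \right)} = 3 \left(1 + 3\right) a + \left(6 - 5\right) 2 = 3 \cdot 4 a + 1 \cdot 2 = 12 a + 2 = 2 + 12 a$)
$\left(35181 + 3240\right) \left(E{\left(89 \right)} + N{\left(-7 \right)}\right) = \left(35181 + 3240\right) \left(\frac{124}{89} + \left(2 + 12 \left(-7\right)\right)\right) = 38421 \left(124 \cdot \frac{1}{89} + \left(2 - 84\right)\right) = 38421 \left(\frac{124}{89} - 82\right) = 38421 \left(- \frac{7174}{89}\right) = - \frac{275632254}{89}$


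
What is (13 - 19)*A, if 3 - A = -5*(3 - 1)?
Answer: -78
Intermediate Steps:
A = 13 (A = 3 - (-5)*(3 - 1) = 3 - (-5)*2 = 3 - 1*(-10) = 3 + 10 = 13)
(13 - 19)*A = (13 - 19)*13 = -6*13 = -78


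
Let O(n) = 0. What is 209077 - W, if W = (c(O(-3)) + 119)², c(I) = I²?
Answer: 194916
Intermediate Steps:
W = 14161 (W = (0² + 119)² = (0 + 119)² = 119² = 14161)
209077 - W = 209077 - 1*14161 = 209077 - 14161 = 194916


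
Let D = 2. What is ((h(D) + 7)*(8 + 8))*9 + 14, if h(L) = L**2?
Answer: 1598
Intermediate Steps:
((h(D) + 7)*(8 + 8))*9 + 14 = ((2**2 + 7)*(8 + 8))*9 + 14 = ((4 + 7)*16)*9 + 14 = (11*16)*9 + 14 = 176*9 + 14 = 1584 + 14 = 1598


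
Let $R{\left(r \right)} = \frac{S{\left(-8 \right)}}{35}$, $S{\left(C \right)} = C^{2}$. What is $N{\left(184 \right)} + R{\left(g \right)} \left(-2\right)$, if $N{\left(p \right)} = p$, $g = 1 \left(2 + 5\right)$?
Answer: $\frac{6312}{35} \approx 180.34$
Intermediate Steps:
$g = 7$ ($g = 1 \cdot 7 = 7$)
$R{\left(r \right)} = \frac{64}{35}$ ($R{\left(r \right)} = \frac{\left(-8\right)^{2}}{35} = 64 \cdot \frac{1}{35} = \frac{64}{35}$)
$N{\left(184 \right)} + R{\left(g \right)} \left(-2\right) = 184 + \frac{64}{35} \left(-2\right) = 184 - \frac{128}{35} = \frac{6312}{35}$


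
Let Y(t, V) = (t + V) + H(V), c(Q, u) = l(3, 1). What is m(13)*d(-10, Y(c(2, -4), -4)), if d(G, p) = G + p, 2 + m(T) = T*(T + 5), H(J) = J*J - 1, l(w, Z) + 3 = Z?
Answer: -232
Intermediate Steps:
l(w, Z) = -3 + Z
c(Q, u) = -2 (c(Q, u) = -3 + 1 = -2)
H(J) = -1 + J² (H(J) = J² - 1 = -1 + J²)
Y(t, V) = -1 + V + t + V² (Y(t, V) = (t + V) + (-1 + V²) = (V + t) + (-1 + V²) = -1 + V + t + V²)
m(T) = -2 + T*(5 + T) (m(T) = -2 + T*(T + 5) = -2 + T*(5 + T))
m(13)*d(-10, Y(c(2, -4), -4)) = (-2 + 13² + 5*13)*(-10 + (-1 - 4 - 2 + (-4)²)) = (-2 + 169 + 65)*(-10 + (-1 - 4 - 2 + 16)) = 232*(-10 + 9) = 232*(-1) = -232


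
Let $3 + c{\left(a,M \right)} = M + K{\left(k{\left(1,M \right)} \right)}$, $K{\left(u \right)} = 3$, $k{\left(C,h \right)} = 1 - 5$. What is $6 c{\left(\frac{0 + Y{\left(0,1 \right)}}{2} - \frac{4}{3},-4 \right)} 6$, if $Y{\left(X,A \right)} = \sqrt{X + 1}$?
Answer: $-144$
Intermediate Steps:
$k{\left(C,h \right)} = -4$ ($k{\left(C,h \right)} = 1 - 5 = -4$)
$Y{\left(X,A \right)} = \sqrt{1 + X}$
$c{\left(a,M \right)} = M$ ($c{\left(a,M \right)} = -3 + \left(M + 3\right) = -3 + \left(3 + M\right) = M$)
$6 c{\left(\frac{0 + Y{\left(0,1 \right)}}{2} - \frac{4}{3},-4 \right)} 6 = 6 \left(-4\right) 6 = \left(-24\right) 6 = -144$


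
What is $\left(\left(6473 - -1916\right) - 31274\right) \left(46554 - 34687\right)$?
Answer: $-271576295$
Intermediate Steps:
$\left(\left(6473 - -1916\right) - 31274\right) \left(46554 - 34687\right) = \left(\left(6473 + 1916\right) - 31274\right) 11867 = \left(8389 - 31274\right) 11867 = \left(-22885\right) 11867 = -271576295$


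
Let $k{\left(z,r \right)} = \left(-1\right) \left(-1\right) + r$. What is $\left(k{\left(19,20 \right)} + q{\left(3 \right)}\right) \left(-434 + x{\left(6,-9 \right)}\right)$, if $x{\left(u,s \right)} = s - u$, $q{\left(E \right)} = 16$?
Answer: $-16613$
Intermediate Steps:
$k{\left(z,r \right)} = 1 + r$
$\left(k{\left(19,20 \right)} + q{\left(3 \right)}\right) \left(-434 + x{\left(6,-9 \right)}\right) = \left(\left(1 + 20\right) + 16\right) \left(-434 - 15\right) = \left(21 + 16\right) \left(-434 - 15\right) = 37 \left(-434 - 15\right) = 37 \left(-449\right) = -16613$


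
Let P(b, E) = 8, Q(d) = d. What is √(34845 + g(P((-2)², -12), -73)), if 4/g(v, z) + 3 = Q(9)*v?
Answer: √165897321/69 ≈ 186.67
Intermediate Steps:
g(v, z) = 4/(-3 + 9*v)
√(34845 + g(P((-2)², -12), -73)) = √(34845 + 4/(3*(-1 + 3*8))) = √(34845 + 4/(3*(-1 + 24))) = √(34845 + (4/3)/23) = √(34845 + (4/3)*(1/23)) = √(34845 + 4/69) = √(2404309/69) = √165897321/69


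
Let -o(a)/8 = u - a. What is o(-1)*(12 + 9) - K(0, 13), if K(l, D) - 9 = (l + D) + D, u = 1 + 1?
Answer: -539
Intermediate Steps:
u = 2
o(a) = -16 + 8*a (o(a) = -8*(2 - a) = -16 + 8*a)
K(l, D) = 9 + l + 2*D (K(l, D) = 9 + ((l + D) + D) = 9 + ((D + l) + D) = 9 + (l + 2*D) = 9 + l + 2*D)
o(-1)*(12 + 9) - K(0, 13) = (-16 + 8*(-1))*(12 + 9) - (9 + 0 + 2*13) = (-16 - 8)*21 - (9 + 0 + 26) = -24*21 - 1*35 = -504 - 35 = -539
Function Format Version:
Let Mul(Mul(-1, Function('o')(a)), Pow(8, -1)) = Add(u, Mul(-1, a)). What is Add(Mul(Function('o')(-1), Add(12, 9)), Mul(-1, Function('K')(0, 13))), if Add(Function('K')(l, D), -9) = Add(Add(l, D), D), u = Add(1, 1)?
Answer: -539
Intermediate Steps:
u = 2
Function('o')(a) = Add(-16, Mul(8, a)) (Function('o')(a) = Mul(-8, Add(2, Mul(-1, a))) = Add(-16, Mul(8, a)))
Function('K')(l, D) = Add(9, l, Mul(2, D)) (Function('K')(l, D) = Add(9, Add(Add(l, D), D)) = Add(9, Add(Add(D, l), D)) = Add(9, Add(l, Mul(2, D))) = Add(9, l, Mul(2, D)))
Add(Mul(Function('o')(-1), Add(12, 9)), Mul(-1, Function('K')(0, 13))) = Add(Mul(Add(-16, Mul(8, -1)), Add(12, 9)), Mul(-1, Add(9, 0, Mul(2, 13)))) = Add(Mul(Add(-16, -8), 21), Mul(-1, Add(9, 0, 26))) = Add(Mul(-24, 21), Mul(-1, 35)) = Add(-504, -35) = -539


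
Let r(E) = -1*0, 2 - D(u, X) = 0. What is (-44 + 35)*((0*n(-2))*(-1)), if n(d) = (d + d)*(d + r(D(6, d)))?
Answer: 0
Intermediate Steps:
D(u, X) = 2 (D(u, X) = 2 - 1*0 = 2 + 0 = 2)
r(E) = 0
n(d) = 2*d² (n(d) = (d + d)*(d + 0) = (2*d)*d = 2*d²)
(-44 + 35)*((0*n(-2))*(-1)) = (-44 + 35)*((0*(2*(-2)²))*(-1)) = -9*0*(2*4)*(-1) = -9*0*8*(-1) = -0*(-1) = -9*0 = 0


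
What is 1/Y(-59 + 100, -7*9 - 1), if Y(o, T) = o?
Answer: 1/41 ≈ 0.024390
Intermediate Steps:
1/Y(-59 + 100, -7*9 - 1) = 1/(-59 + 100) = 1/41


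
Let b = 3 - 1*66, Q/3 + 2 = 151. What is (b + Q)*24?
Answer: 9216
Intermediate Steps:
Q = 447 (Q = -6 + 3*151 = -6 + 453 = 447)
b = -63 (b = 3 - 66 = -63)
(b + Q)*24 = (-63 + 447)*24 = 384*24 = 9216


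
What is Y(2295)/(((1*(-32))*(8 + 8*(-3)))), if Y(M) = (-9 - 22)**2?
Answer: 961/512 ≈ 1.8770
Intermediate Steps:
Y(M) = 961 (Y(M) = (-31)**2 = 961)
Y(2295)/(((1*(-32))*(8 + 8*(-3)))) = 961/(((1*(-32))*(8 + 8*(-3)))) = 961/((-32*(8 - 24))) = 961/((-32*(-16))) = 961/512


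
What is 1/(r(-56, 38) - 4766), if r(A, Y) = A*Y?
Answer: -1/6894 ≈ -0.00014505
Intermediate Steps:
1/(r(-56, 38) - 4766) = 1/(-56*38 - 4766) = 1/(-2128 - 4766) = 1/(-6894) = -1/6894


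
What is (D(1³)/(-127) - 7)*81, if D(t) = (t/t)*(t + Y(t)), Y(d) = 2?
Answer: -72252/127 ≈ -568.91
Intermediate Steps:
D(t) = 2 + t (D(t) = (t/t)*(t + 2) = 1*(2 + t) = 2 + t)
(D(1³)/(-127) - 7)*81 = ((2 + 1³)/(-127) - 7)*81 = ((2 + 1)*(-1/127) - 7)*81 = (3*(-1/127) - 7)*81 = (-3/127 - 7)*81 = -892/127*81 = -72252/127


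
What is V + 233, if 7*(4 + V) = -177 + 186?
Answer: 1612/7 ≈ 230.29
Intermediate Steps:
V = -19/7 (V = -4 + (-177 + 186)/7 = -4 + (⅐)*9 = -4 + 9/7 = -19/7 ≈ -2.7143)
V + 233 = -19/7 + 233 = 1612/7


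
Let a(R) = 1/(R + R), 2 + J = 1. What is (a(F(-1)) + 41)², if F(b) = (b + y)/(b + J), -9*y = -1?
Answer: 113569/64 ≈ 1774.5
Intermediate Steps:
y = ⅑ (y = -⅑*(-1) = ⅑ ≈ 0.11111)
J = -1 (J = -2 + 1 = -1)
F(b) = (⅑ + b)/(-1 + b) (F(b) = (b + ⅑)/(b - 1) = (⅑ + b)/(-1 + b))
a(R) = 1/(2*R)
(a(F(-1)) + 41)² = (1/(2*(((⅑ - 1)/(-1 - 1)))) + 41)² = (1/(2*((-8/9/(-2)))) + 41)² = (1/(2*((-½*(-8/9)))) + 41)² = (1/(2*(4/9)) + 41)² = ((½)*(9/4) + 41)² = (9/8 + 41)² = (337/8)² = 113569/64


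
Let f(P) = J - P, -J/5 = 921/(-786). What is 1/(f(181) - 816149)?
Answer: -262/213876925 ≈ -1.2250e-6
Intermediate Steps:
J = 1535/262 (J = -4605/(-786) = -4605*(-1)/786 = -5*(-307/262) = 1535/262 ≈ 5.8588)
f(P) = 1535/262 - P
1/(f(181) - 816149) = 1/((1535/262 - 1*181) - 816149) = 1/((1535/262 - 181) - 816149) = 1/(-45887/262 - 816149) = 1/(-213876925/262) = -262/213876925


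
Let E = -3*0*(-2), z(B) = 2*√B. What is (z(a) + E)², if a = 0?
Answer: 0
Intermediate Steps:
E = 0 (E = 0*(-2) = 0)
(z(a) + E)² = (2*√0 + 0)² = (2*0 + 0)² = (0 + 0)² = 0² = 0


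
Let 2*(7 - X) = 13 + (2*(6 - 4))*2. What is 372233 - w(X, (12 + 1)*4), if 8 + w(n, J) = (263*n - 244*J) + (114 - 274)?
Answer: 772019/2 ≈ 3.8601e+5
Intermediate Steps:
X = -7/2 (X = 7 - (13 + (2*(6 - 4))*2)/2 = 7 - (13 + (2*2)*2)/2 = 7 - (13 + 4*2)/2 = 7 - (13 + 8)/2 = 7 - 1/2*21 = 7 - 21/2 = -7/2 ≈ -3.5000)
w(n, J) = -168 - 244*J + 263*n (w(n, J) = -8 + ((263*n - 244*J) + (114 - 274)) = -8 + ((-244*J + 263*n) - 160) = -8 + (-160 - 244*J + 263*n) = -168 - 244*J + 263*n)
372233 - w(X, (12 + 1)*4) = 372233 - (-168 - 244*(12 + 1)*4 + 263*(-7/2)) = 372233 - (-168 - 3172*4 - 1841/2) = 372233 - (-168 - 244*52 - 1841/2) = 372233 - (-168 - 12688 - 1841/2) = 372233 - 1*(-27553/2) = 372233 + 27553/2 = 772019/2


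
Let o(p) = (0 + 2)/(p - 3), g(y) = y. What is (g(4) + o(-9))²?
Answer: 529/36 ≈ 14.694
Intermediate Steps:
o(p) = 2/(-3 + p)
(g(4) + o(-9))² = (4 + 2/(-3 - 9))² = (4 + 2/(-12))² = (4 + 2*(-1/12))² = (4 - ⅙)² = (23/6)² = 529/36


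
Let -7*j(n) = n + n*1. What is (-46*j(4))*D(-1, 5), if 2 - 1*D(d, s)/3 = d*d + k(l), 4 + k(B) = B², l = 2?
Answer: 1104/7 ≈ 157.71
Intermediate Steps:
k(B) = -4 + B²
D(d, s) = 6 - 3*d² (D(d, s) = 6 - 3*(d*d + (-4 + 2²)) = 6 - 3*(d² + (-4 + 4)) = 6 - 3*(d² + 0) = 6 - 3*d²)
j(n) = -2*n/7 (j(n) = -(n + n*1)/7 = -(n + n)/7 = -2*n/7)
(-46*j(4))*D(-1, 5) = (-(-92)*4/7)*(6 - 3*(-1)²) = (-46*(-8/7))*(6 - 3*1) = 368*(6 - 3)/7 = (368/7)*3 = 1104/7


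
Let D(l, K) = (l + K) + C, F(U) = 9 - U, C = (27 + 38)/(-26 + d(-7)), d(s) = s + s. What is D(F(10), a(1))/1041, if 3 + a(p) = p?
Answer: -37/8328 ≈ -0.0044428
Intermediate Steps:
a(p) = -3 + p
d(s) = 2*s
C = -13/8 (C = (27 + 38)/(-26 + 2*(-7)) = 65/(-26 - 14) = 65/(-40) = 65*(-1/40) = -13/8 ≈ -1.6250)
D(l, K) = -13/8 + K + l (D(l, K) = (l + K) - 13/8 = (K + l) - 13/8 = -13/8 + K + l)
D(F(10), a(1))/1041 = (-13/8 + (-3 + 1) + (9 - 1*10))/1041 = (-13/8 - 2 + (9 - 10))*(1/1041) = (-13/8 - 2 - 1)*(1/1041) = -37/8*1/1041 = -37/8328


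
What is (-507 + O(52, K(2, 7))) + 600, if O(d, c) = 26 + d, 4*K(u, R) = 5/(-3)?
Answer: 171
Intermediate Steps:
K(u, R) = -5/12 (K(u, R) = (5/(-3))/4 = (5*(-⅓))/4 = (¼)*(-5/3) = -5/12)
(-507 + O(52, K(2, 7))) + 600 = (-507 + (26 + 52)) + 600 = (-507 + 78) + 600 = -429 + 600 = 171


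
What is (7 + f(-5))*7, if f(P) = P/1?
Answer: 14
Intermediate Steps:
f(P) = P (f(P) = P*1 = P)
(7 + f(-5))*7 = (7 - 5)*7 = 2*7 = 14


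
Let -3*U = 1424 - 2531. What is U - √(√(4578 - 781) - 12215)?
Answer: 369 - √(-12215 + √3797) ≈ 369.0 - 110.24*I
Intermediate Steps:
U = 369 (U = -(1424 - 2531)/3 = -⅓*(-1107) = 369)
U - √(√(4578 - 781) - 12215) = 369 - √(√(4578 - 781) - 12215) = 369 - √(√3797 - 12215) = 369 - √(-12215 + √3797)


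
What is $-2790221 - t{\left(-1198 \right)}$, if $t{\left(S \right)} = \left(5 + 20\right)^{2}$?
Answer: $-2790846$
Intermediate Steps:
$t{\left(S \right)} = 625$ ($t{\left(S \right)} = 25^{2} = 625$)
$-2790221 - t{\left(-1198 \right)} = -2790221 - 625 = -2790846$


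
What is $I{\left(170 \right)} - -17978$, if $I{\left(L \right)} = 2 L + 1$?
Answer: $18319$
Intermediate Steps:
$I{\left(L \right)} = 1 + 2 L$
$I{\left(170 \right)} - -17978 = \left(1 + 2 \cdot 170\right) - -17978 = \left(1 + 340\right) + 17978 = 341 + 17978 = 18319$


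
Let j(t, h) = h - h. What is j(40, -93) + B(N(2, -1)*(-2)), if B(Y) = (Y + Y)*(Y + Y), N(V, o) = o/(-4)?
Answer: 1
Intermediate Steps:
j(t, h) = 0
N(V, o) = -o/4 (N(V, o) = o*(-¼) = -o/4)
B(Y) = 4*Y² (B(Y) = (2*Y)*(2*Y) = 4*Y²)
j(40, -93) + B(N(2, -1)*(-2)) = 0 + 4*(-¼*(-1)*(-2))² = 0 + 4*((¼)*(-2))² = 0 + 4*(-½)² = 0 + 4*(¼) = 0 + 1 = 1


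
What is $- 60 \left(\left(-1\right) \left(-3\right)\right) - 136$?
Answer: $-316$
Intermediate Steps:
$- 60 \left(\left(-1\right) \left(-3\right)\right) - 136 = \left(-60\right) 3 - 136 = -180 - 136 = -316$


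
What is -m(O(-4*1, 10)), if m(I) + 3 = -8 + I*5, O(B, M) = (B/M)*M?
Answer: 31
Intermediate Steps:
O(B, M) = B
m(I) = -11 + 5*I (m(I) = -3 + (-8 + I*5) = -3 + (-8 + 5*I) = -11 + 5*I)
-m(O(-4*1, 10)) = -(-11 + 5*(-4*1)) = -(-11 + 5*(-4)) = -(-11 - 20) = -1*(-31) = 31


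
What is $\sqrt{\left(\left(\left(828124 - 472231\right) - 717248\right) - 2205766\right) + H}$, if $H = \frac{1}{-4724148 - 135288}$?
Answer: $\frac{i \sqrt{15155074706376025263}}{2429718} \approx 1602.2 i$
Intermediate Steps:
$H = - \frac{1}{4859436}$ ($H = \frac{1}{-4859436} = - \frac{1}{4859436} \approx -2.0579 \cdot 10^{-7}$)
$\sqrt{\left(\left(\left(828124 - 472231\right) - 717248\right) - 2205766\right) + H} = \sqrt{\left(\left(\left(828124 - 472231\right) - 717248\right) - 2205766\right) - \frac{1}{4859436}} = \sqrt{\left(\left(355893 - 717248\right) - 2205766\right) - \frac{1}{4859436}} = \sqrt{\left(-361355 - 2205766\right) - \frac{1}{4859436}} = \sqrt{-2567121 - \frac{1}{4859436}} = \sqrt{- \frac{12474760203757}{4859436}} = \frac{i \sqrt{15155074706376025263}}{2429718}$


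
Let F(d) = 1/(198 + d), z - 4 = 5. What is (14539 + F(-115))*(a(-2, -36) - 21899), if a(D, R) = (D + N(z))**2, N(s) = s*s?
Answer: -18895103604/83 ≈ -2.2765e+8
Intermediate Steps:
z = 9 (z = 4 + 5 = 9)
N(s) = s**2
a(D, R) = (81 + D)**2 (a(D, R) = (D + 9**2)**2 = (D + 81)**2 = (81 + D)**2)
(14539 + F(-115))*(a(-2, -36) - 21899) = (14539 + 1/(198 - 115))*((81 - 2)**2 - 21899) = (14539 + 1/83)*(79**2 - 21899) = (14539 + 1/83)*(6241 - 21899) = (1206738/83)*(-15658) = -18895103604/83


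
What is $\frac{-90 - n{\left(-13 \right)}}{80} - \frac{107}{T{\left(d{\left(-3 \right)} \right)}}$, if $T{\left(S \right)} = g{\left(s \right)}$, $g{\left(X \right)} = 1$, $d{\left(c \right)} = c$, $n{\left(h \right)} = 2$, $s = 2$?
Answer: $- \frac{2163}{20} \approx -108.15$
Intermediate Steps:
$T{\left(S \right)} = 1$
$\frac{-90 - n{\left(-13 \right)}}{80} - \frac{107}{T{\left(d{\left(-3 \right)} \right)}} = \frac{-90 - 2}{80} - \frac{107}{1} = \left(-90 - 2\right) \frac{1}{80} - 107 = \left(-92\right) \frac{1}{80} - 107 = - \frac{23}{20} - 107 = - \frac{2163}{20}$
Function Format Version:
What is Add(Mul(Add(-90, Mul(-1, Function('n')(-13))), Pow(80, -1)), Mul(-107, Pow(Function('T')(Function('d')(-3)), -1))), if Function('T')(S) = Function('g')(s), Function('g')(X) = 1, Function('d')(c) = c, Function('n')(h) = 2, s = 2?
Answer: Rational(-2163, 20) ≈ -108.15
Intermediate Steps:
Function('T')(S) = 1
Add(Mul(Add(-90, Mul(-1, Function('n')(-13))), Pow(80, -1)), Mul(-107, Pow(Function('T')(Function('d')(-3)), -1))) = Add(Mul(Add(-90, Mul(-1, 2)), Pow(80, -1)), Mul(-107, Pow(1, -1))) = Add(Mul(Add(-90, -2), Rational(1, 80)), Mul(-107, 1)) = Add(Mul(-92, Rational(1, 80)), -107) = Add(Rational(-23, 20), -107) = Rational(-2163, 20)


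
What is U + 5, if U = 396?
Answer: 401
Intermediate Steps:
U + 5 = 396 + 5 = 401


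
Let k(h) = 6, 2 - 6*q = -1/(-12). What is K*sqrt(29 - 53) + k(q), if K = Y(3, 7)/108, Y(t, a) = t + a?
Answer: 6 + 5*I*sqrt(6)/27 ≈ 6.0 + 0.45361*I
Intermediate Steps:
Y(t, a) = a + t
q = 23/72 (q = 1/3 - (-1)/(6*(-12)) = 1/3 - (-1)*(-1)/(6*12) = 1/3 - 1/6*1/12 = 1/3 - 1/72 = 23/72 ≈ 0.31944)
K = 5/54 (K = (7 + 3)/108 = 10*(1/108) = 5/54 ≈ 0.092593)
K*sqrt(29 - 53) + k(q) = 5*sqrt(29 - 53)/54 + 6 = 5*sqrt(-24)/54 + 6 = 5*(2*I*sqrt(6))/54 + 6 = 5*I*sqrt(6)/27 + 6 = 6 + 5*I*sqrt(6)/27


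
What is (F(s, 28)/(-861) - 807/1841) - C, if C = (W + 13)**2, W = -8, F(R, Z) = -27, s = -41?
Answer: -1917745/75481 ≈ -25.407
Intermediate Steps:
C = 25 (C = (-8 + 13)**2 = 5**2 = 25)
(F(s, 28)/(-861) - 807/1841) - C = (-27/(-861) - 807/1841) - 1*25 = (-27*(-1/861) - 807*1/1841) - 25 = (9/287 - 807/1841) - 25 = -30720/75481 - 25 = -1917745/75481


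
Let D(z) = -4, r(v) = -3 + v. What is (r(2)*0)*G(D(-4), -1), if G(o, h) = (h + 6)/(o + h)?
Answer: 0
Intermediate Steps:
G(o, h) = (6 + h)/(h + o)
(r(2)*0)*G(D(-4), -1) = ((-3 + 2)*0)*((6 - 1)/(-1 - 4)) = (-1*0)*(5/(-5)) = 0*(-⅕*5) = 0*(-1) = 0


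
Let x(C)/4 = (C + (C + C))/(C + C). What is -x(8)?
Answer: -6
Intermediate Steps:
x(C) = 6 (x(C) = 4*((C + (C + C))/(C + C)) = 4*((C + 2*C)/((2*C))) = 4*((3*C)*(1/(2*C))) = 4*(3/2) = 6)
-x(8) = -1*6 = -6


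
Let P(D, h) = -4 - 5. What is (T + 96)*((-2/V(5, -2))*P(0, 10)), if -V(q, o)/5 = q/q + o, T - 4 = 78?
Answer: 3204/5 ≈ 640.80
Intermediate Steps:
P(D, h) = -9
T = 82 (T = 4 + 78 = 82)
V(q, o) = -5 - 5*o (V(q, o) = -5*(q/q + o) = -5*(1 + o) = -5 - 5*o)
(T + 96)*((-2/V(5, -2))*P(0, 10)) = (82 + 96)*(-2/(-5 - 5*(-2))*(-9)) = 178*(-2/(-5 + 10)*(-9)) = 178*(-2/5*(-9)) = 178*(-2*⅕*(-9)) = 178*(-⅖*(-9)) = 178*(18/5) = 3204/5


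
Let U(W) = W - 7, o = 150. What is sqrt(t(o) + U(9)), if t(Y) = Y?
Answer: 2*sqrt(38) ≈ 12.329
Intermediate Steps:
U(W) = -7 + W
sqrt(t(o) + U(9)) = sqrt(150 + (-7 + 9)) = sqrt(150 + 2) = sqrt(152) = 2*sqrt(38)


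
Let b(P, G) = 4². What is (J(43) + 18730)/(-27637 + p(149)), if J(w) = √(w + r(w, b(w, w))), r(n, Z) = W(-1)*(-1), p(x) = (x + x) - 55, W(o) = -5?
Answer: -9365/13697 - 2*√3/13697 ≈ -0.68398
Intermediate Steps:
b(P, G) = 16
p(x) = -55 + 2*x (p(x) = 2*x - 55 = -55 + 2*x)
r(n, Z) = 5 (r(n, Z) = -5*(-1) = 5)
J(w) = √(5 + w) (J(w) = √(w + 5) = √(5 + w))
(J(43) + 18730)/(-27637 + p(149)) = (√(5 + 43) + 18730)/(-27637 + (-55 + 2*149)) = (√48 + 18730)/(-27637 + (-55 + 298)) = (4*√3 + 18730)/(-27637 + 243) = (18730 + 4*√3)/(-27394) = (18730 + 4*√3)*(-1/27394) = -9365/13697 - 2*√3/13697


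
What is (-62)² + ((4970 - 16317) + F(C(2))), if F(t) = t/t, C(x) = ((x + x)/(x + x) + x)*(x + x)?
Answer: -7502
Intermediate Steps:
C(x) = 2*x*(1 + x) (C(x) = ((2*x)/((2*x)) + x)*(2*x) = ((2*x)*(1/(2*x)) + x)*(2*x) = (1 + x)*(2*x) = 2*x*(1 + x))
F(t) = 1
(-62)² + ((4970 - 16317) + F(C(2))) = (-62)² + ((4970 - 16317) + 1) = 3844 + (-11347 + 1) = 3844 - 11346 = -7502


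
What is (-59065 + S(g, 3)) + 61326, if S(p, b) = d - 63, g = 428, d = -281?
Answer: 1917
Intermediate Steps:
S(p, b) = -344 (S(p, b) = -281 - 63 = -344)
(-59065 + S(g, 3)) + 61326 = (-59065 - 344) + 61326 = -59409 + 61326 = 1917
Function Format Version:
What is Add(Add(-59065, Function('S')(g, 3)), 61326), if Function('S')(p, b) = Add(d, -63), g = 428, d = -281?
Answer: 1917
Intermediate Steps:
Function('S')(p, b) = -344 (Function('S')(p, b) = Add(-281, -63) = -344)
Add(Add(-59065, Function('S')(g, 3)), 61326) = Add(Add(-59065, -344), 61326) = Add(-59409, 61326) = 1917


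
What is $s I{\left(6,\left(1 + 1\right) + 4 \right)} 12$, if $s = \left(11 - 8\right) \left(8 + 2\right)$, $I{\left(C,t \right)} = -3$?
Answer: $-1080$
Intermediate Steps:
$s = 30$ ($s = 3 \cdot 10 = 30$)
$s I{\left(6,\left(1 + 1\right) + 4 \right)} 12 = 30 \left(-3\right) 12 = \left(-90\right) 12 = -1080$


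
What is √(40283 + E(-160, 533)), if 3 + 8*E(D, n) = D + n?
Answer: √161317/2 ≈ 200.82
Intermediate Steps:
E(D, n) = -3/8 + D/8 + n/8 (E(D, n) = -3/8 + (D + n)/8 = -3/8 + (D/8 + n/8) = -3/8 + D/8 + n/8)
√(40283 + E(-160, 533)) = √(40283 + (-3/8 + (⅛)*(-160) + (⅛)*533)) = √(40283 + (-3/8 - 20 + 533/8)) = √(40283 + 185/4) = √(161317/4) = √161317/2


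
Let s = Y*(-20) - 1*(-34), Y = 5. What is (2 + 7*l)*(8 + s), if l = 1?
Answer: -522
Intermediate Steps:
s = -66 (s = 5*(-20) - 1*(-34) = -100 + 34 = -66)
(2 + 7*l)*(8 + s) = (2 + 7*1)*(8 - 66) = (2 + 7)*(-58) = 9*(-58) = -522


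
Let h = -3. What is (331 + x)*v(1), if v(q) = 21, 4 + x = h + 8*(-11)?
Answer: 4956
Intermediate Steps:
x = -95 (x = -4 + (-3 + 8*(-11)) = -4 + (-3 - 88) = -4 - 91 = -95)
(331 + x)*v(1) = (331 - 95)*21 = 236*21 = 4956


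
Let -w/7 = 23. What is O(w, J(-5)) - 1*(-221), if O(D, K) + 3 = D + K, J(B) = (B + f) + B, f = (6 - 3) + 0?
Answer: 50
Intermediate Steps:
w = -161 (w = -7*23 = -161)
f = 3 (f = 3 + 0 = 3)
J(B) = 3 + 2*B (J(B) = (B + 3) + B = (3 + B) + B = 3 + 2*B)
O(D, K) = -3 + D + K (O(D, K) = -3 + (D + K) = -3 + D + K)
O(w, J(-5)) - 1*(-221) = (-3 - 161 + (3 + 2*(-5))) - 1*(-221) = (-3 - 161 + (3 - 10)) + 221 = (-3 - 161 - 7) + 221 = -171 + 221 = 50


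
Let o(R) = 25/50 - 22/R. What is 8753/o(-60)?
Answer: 131295/13 ≈ 10100.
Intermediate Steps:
o(R) = ½ - 22/R (o(R) = 25*(1/50) - 22/R = ½ - 22/R)
8753/o(-60) = 8753/(((½)*(-44 - 60)/(-60))) = 8753/(((½)*(-1/60)*(-104))) = 8753/(13/15) = 8753*(15/13) = 131295/13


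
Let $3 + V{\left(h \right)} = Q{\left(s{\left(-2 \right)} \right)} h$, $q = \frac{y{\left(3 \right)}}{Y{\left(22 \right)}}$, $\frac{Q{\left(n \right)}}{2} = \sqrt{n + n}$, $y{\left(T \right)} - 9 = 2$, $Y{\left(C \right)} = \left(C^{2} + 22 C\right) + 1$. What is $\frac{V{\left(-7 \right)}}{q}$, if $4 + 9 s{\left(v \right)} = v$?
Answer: $- \frac{2907}{11} - \frac{9044 i \sqrt{3}}{11} \approx -264.27 - 1424.1 i$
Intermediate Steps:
$Y{\left(C \right)} = 1 + C^{2} + 22 C$
$s{\left(v \right)} = - \frac{4}{9} + \frac{v}{9}$
$y{\left(T \right)} = 11$ ($y{\left(T \right)} = 9 + 2 = 11$)
$Q{\left(n \right)} = 2 \sqrt{2} \sqrt{n}$ ($Q{\left(n \right)} = 2 \sqrt{n + n} = 2 \sqrt{2 n} = 2 \sqrt{2} \sqrt{n}$)
$q = \frac{11}{969}$ ($q = \frac{11}{1 + 22^{2} + 22 \cdot 22} = \frac{11}{1 + 484 + 484} = \frac{11}{969} \approx 0.011352$)
$V{\left(h \right)} = -3 + \frac{4 i h \sqrt{3}}{3}$ ($V{\left(h \right)} = -3 + 2 \sqrt{2} \sqrt{- \frac{4}{9} + \frac{1}{9} \left(-2\right)} h = -3 + 2 \sqrt{2} \sqrt{- \frac{4}{9} - \frac{2}{9}} h = -3 + 2 \sqrt{2} \sqrt{- \frac{2}{3}} h = -3 + 2 \sqrt{2} \frac{i \sqrt{6}}{3} h = -3 + \frac{4 i \sqrt{3}}{3} h = -3 + \frac{4 i h \sqrt{3}}{3}$)
$\frac{V{\left(-7 \right)}}{q} = \frac{-3 + \frac{4}{3} i \left(-7\right) \sqrt{3}}{\frac{11}{969}} = \left(-3 - \frac{28 i \sqrt{3}}{3}\right) \frac{969}{11} = - \frac{2907}{11} - \frac{9044 i \sqrt{3}}{11}$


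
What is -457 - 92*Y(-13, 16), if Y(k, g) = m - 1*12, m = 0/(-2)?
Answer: 647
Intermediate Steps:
m = 0 (m = 0*(-1/2) = 0)
Y(k, g) = -12 (Y(k, g) = 0 - 1*12 = 0 - 12 = -12)
-457 - 92*Y(-13, 16) = -457 - 92*(-12) = -457 + 1104 = 647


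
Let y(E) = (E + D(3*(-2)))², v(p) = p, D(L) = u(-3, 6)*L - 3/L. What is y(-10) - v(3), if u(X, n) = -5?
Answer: 1669/4 ≈ 417.25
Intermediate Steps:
D(L) = -5*L - 3/L
y(E) = (61/2 + E)² (y(E) = (E + (-15*(-2) - 3/(3*(-2))))² = (E + (-5*(-6) - 3/(-6)))² = (E + (30 - 3*(-⅙)))² = (E + (30 + ½))² = (E + 61/2)² = (61/2 + E)²)
y(-10) - v(3) = (61 + 2*(-10))²/4 - 1*3 = (61 - 20)²/4 - 3 = (¼)*41² - 3 = (¼)*1681 - 3 = 1681/4 - 3 = 1669/4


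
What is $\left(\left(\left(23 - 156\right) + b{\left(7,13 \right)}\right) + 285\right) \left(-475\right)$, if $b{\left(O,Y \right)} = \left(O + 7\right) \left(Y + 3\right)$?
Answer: $-178600$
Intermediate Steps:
$b{\left(O,Y \right)} = \left(3 + Y\right) \left(7 + O\right)$ ($b{\left(O,Y \right)} = \left(7 + O\right) \left(3 + Y\right) = \left(3 + Y\right) \left(7 + O\right)$)
$\left(\left(\left(23 - 156\right) + b{\left(7,13 \right)}\right) + 285\right) \left(-475\right) = \left(\left(\left(23 - 156\right) + \left(21 + 3 \cdot 7 + 7 \cdot 13 + 7 \cdot 13\right)\right) + 285\right) \left(-475\right) = \left(\left(-133 + \left(21 + 21 + 91 + 91\right)\right) + 285\right) \left(-475\right) = \left(\left(-133 + 224\right) + 285\right) \left(-475\right) = \left(91 + 285\right) \left(-475\right) = 376 \left(-475\right) = -178600$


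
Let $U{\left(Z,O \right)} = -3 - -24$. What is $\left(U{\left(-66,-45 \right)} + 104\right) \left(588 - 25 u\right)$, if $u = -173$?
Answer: $614125$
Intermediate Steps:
$U{\left(Z,O \right)} = 21$ ($U{\left(Z,O \right)} = -3 + 24 = 21$)
$\left(U{\left(-66,-45 \right)} + 104\right) \left(588 - 25 u\right) = \left(21 + 104\right) \left(588 - -4325\right) = 125 \left(588 + 4325\right) = 125 \cdot 4913 = 614125$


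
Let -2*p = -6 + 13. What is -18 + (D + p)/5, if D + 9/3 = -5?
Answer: -203/10 ≈ -20.300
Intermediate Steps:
D = -8 (D = -3 - 5 = -8)
p = -7/2 (p = -(-6 + 13)/2 = -1/2*7 = -7/2 ≈ -3.5000)
-18 + (D + p)/5 = -18 + (-8 - 7/2)/5 = -18 - 23/2*1/5 = -18 - 23/10 = -203/10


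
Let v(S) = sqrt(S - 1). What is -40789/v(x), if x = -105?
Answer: 40789*I*sqrt(106)/106 ≈ 3961.8*I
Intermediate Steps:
v(S) = sqrt(-1 + S)
-40789/v(x) = -40789/sqrt(-1 - 105) = -40789*(-I*sqrt(106)/106) = -(-40789)*I*sqrt(106)/106 = 40789*I*sqrt(106)/106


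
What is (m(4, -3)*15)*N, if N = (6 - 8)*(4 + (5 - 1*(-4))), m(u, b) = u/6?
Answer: -260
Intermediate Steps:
m(u, b) = u/6 (m(u, b) = u*(1/6) = u/6)
N = -26 (N = -2*(4 + (5 + 4)) = -2*(4 + 9) = -2*13 = -26)
(m(4, -3)*15)*N = (((1/6)*4)*15)*(-26) = ((2/3)*15)*(-26) = 10*(-26) = -260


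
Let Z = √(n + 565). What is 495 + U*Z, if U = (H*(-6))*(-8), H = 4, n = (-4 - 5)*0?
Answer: 495 + 192*√565 ≈ 5058.8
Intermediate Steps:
n = 0 (n = -9*0 = 0)
Z = √565 (Z = √(0 + 565) = √565 ≈ 23.770)
U = 192 (U = (4*(-6))*(-8) = -24*(-8) = 192)
495 + U*Z = 495 + 192*√565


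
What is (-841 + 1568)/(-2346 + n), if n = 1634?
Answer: -727/712 ≈ -1.0211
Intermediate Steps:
(-841 + 1568)/(-2346 + n) = (-841 + 1568)/(-2346 + 1634) = 727/(-712) = 727*(-1/712) = -727/712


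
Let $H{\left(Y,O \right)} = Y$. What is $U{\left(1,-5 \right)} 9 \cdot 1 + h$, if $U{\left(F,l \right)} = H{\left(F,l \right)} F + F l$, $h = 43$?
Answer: $7$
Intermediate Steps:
$U{\left(F,l \right)} = F^{2} + F l$ ($U{\left(F,l \right)} = F F + F l = F^{2} + F l$)
$U{\left(1,-5 \right)} 9 \cdot 1 + h = 1 \left(1 - 5\right) 9 \cdot 1 + 43 = 1 \left(-4\right) 9 + 43 = \left(-4\right) 9 + 43 = -36 + 43 = 7$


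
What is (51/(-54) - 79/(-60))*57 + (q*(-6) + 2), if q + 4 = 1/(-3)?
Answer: 2953/60 ≈ 49.217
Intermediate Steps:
q = -13/3 (q = -4 + 1/(-3) = -4 - ⅓ = -13/3 ≈ -4.3333)
(51/(-54) - 79/(-60))*57 + (q*(-6) + 2) = (51/(-54) - 79/(-60))*57 + (-13/3*(-6) + 2) = (51*(-1/54) - 79*(-1/60))*57 + (26 + 2) = (-17/18 + 79/60)*57 + 28 = (67/180)*57 + 28 = 1273/60 + 28 = 2953/60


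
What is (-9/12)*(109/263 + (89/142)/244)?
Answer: -11400117/36449696 ≈ -0.31276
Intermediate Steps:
(-9/12)*(109/263 + (89/142)/244) = (-9*1/12)*(109*(1/263) + (89*(1/142))*(1/244)) = -3*(109/263 + (89/142)*(1/244))/4 = -3*(109/263 + 89/34648)/4 = -3/4*3800039/9112424 = -11400117/36449696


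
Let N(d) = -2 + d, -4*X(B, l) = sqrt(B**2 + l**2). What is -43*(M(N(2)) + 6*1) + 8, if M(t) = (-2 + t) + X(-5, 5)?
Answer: -164 + 215*sqrt(2)/4 ≈ -87.986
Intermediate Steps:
X(B, l) = -sqrt(B**2 + l**2)/4
M(t) = -2 + t - 5*sqrt(2)/4 (M(t) = (-2 + t) - sqrt((-5)**2 + 5**2)/4 = (-2 + t) - sqrt(25 + 25)/4 = (-2 + t) - 5*sqrt(2)/4 = -2 + t - 5*sqrt(2)/4)
-43*(M(N(2)) + 6*1) + 8 = -43*((-2 + (-2 + 2) - 5*sqrt(2)/4) + 6*1) + 8 = -43*((-2 + 0 - 5*sqrt(2)/4) + 6) + 8 = -43*((-2 - 5*sqrt(2)/4) + 6) + 8 = -43*(4 - 5*sqrt(2)/4) + 8 = (-172 + 215*sqrt(2)/4) + 8 = -164 + 215*sqrt(2)/4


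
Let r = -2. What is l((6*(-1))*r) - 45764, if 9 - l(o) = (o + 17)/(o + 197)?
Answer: -9562824/209 ≈ -45755.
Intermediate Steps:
l(o) = 9 - (17 + o)/(197 + o) (l(o) = 9 - (o + 17)/(o + 197) = 9 - (17 + o)/(197 + o))
l((6*(-1))*r) - 45764 = 4*(439 + 2*((6*(-1))*(-2)))/(197 + (6*(-1))*(-2)) - 45764 = 4*(439 + 2*(-6*(-2)))/(197 - 6*(-2)) - 45764 = 4*(439 + 2*12)/(197 + 12) - 45764 = 4*(439 + 24)/209 - 45764 = 4*(1/209)*463 - 45764 = 1852/209 - 45764 = -9562824/209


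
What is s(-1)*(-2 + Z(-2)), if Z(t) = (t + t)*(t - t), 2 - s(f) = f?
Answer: -6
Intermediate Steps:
s(f) = 2 - f
Z(t) = 0 (Z(t) = (2*t)*0 = 0)
s(-1)*(-2 + Z(-2)) = (2 - 1*(-1))*(-2 + 0) = (2 + 1)*(-2) = 3*(-2) = -6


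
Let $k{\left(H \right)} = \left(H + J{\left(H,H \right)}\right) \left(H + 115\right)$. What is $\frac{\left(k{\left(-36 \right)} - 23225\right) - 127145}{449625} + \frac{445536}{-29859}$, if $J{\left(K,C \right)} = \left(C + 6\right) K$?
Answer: $- \frac{67450456982}{4475117625} \approx -15.072$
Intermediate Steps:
$J{\left(K,C \right)} = K \left(6 + C\right)$ ($J{\left(K,C \right)} = \left(6 + C\right) K = K \left(6 + C\right)$)
$k{\left(H \right)} = \left(115 + H\right) \left(H + H \left(6 + H\right)\right)$ ($k{\left(H \right)} = \left(H + H \left(6 + H\right)\right) \left(H + 115\right) = \left(H + H \left(6 + H\right)\right) \left(115 + H\right) = \left(115 + H\right) \left(H + H \left(6 + H\right)\right)$)
$\frac{\left(k{\left(-36 \right)} - 23225\right) - 127145}{449625} + \frac{445536}{-29859} = \frac{\left(- 36 \left(805 + \left(-36\right)^{2} + 122 \left(-36\right)\right) - 23225\right) - 127145}{449625} + \frac{445536}{-29859} = \left(\left(- 36 \left(805 + 1296 - 4392\right) - 23225\right) - 127145\right) \frac{1}{449625} + 445536 \left(- \frac{1}{29859}\right) = \left(\left(\left(-36\right) \left(-2291\right) - 23225\right) - 127145\right) \frac{1}{449625} - \frac{148512}{9953} = \left(\left(82476 - 23225\right) - 127145\right) \frac{1}{449625} - \frac{148512}{9953} = \left(59251 - 127145\right) \frac{1}{449625} - \frac{148512}{9953} = \left(-67894\right) \frac{1}{449625} - \frac{148512}{9953} = - \frac{67894}{449625} - \frac{148512}{9953} = - \frac{67450456982}{4475117625}$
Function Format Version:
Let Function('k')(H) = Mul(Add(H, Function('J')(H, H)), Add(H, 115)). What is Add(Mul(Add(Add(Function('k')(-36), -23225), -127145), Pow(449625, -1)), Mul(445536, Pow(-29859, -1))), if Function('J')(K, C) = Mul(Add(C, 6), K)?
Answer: Rational(-67450456982, 4475117625) ≈ -15.072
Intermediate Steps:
Function('J')(K, C) = Mul(K, Add(6, C)) (Function('J')(K, C) = Mul(Add(6, C), K) = Mul(K, Add(6, C)))
Function('k')(H) = Mul(Add(115, H), Add(H, Mul(H, Add(6, H)))) (Function('k')(H) = Mul(Add(H, Mul(H, Add(6, H))), Add(H, 115)) = Mul(Add(H, Mul(H, Add(6, H))), Add(115, H)) = Mul(Add(115, H), Add(H, Mul(H, Add(6, H)))))
Add(Mul(Add(Add(Function('k')(-36), -23225), -127145), Pow(449625, -1)), Mul(445536, Pow(-29859, -1))) = Add(Mul(Add(Add(Mul(-36, Add(805, Pow(-36, 2), Mul(122, -36))), -23225), -127145), Pow(449625, -1)), Mul(445536, Pow(-29859, -1))) = Add(Mul(Add(Add(Mul(-36, Add(805, 1296, -4392)), -23225), -127145), Rational(1, 449625)), Mul(445536, Rational(-1, 29859))) = Add(Mul(Add(Add(Mul(-36, -2291), -23225), -127145), Rational(1, 449625)), Rational(-148512, 9953)) = Add(Mul(Add(Add(82476, -23225), -127145), Rational(1, 449625)), Rational(-148512, 9953)) = Add(Mul(Add(59251, -127145), Rational(1, 449625)), Rational(-148512, 9953)) = Add(Mul(-67894, Rational(1, 449625)), Rational(-148512, 9953)) = Add(Rational(-67894, 449625), Rational(-148512, 9953)) = Rational(-67450456982, 4475117625)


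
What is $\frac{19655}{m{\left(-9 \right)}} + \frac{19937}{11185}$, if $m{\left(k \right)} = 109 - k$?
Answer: $\frac{222193741}{1319830} \approx 168.35$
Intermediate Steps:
$\frac{19655}{m{\left(-9 \right)}} + \frac{19937}{11185} = \frac{19655}{109 - -9} + \frac{19937}{11185} = \frac{19655}{109 + 9} + 19937 \cdot \frac{1}{11185} = \frac{19655}{118} + \frac{19937}{11185} = \frac{222193741}{1319830}$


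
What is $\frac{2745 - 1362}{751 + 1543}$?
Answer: $\frac{1383}{2294} \approx 0.60288$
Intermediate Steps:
$\frac{2745 - 1362}{751 + 1543} = \frac{1383}{2294}$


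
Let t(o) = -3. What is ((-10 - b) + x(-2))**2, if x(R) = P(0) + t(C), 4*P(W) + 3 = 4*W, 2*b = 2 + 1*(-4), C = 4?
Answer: 2601/16 ≈ 162.56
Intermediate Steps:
b = -1 (b = (2 + 1*(-4))/2 = (2 - 4)/2 = (1/2)*(-2) = -1)
P(W) = -3/4 + W (P(W) = -3/4 + (4*W)/4 = -3/4 + W)
x(R) = -15/4 (x(R) = (-3/4 + 0) - 3 = -3/4 - 3 = -15/4)
((-10 - b) + x(-2))**2 = ((-10 - 1*(-1)) - 15/4)**2 = ((-10 + 1) - 15/4)**2 = (-9 - 15/4)**2 = (-51/4)**2 = 2601/16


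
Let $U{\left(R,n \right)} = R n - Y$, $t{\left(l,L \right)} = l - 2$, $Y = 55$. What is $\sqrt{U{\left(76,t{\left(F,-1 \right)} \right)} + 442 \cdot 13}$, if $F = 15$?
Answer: $\sqrt{6679} \approx 81.725$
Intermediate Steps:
$t{\left(l,L \right)} = -2 + l$
$U{\left(R,n \right)} = -55 + R n$ ($U{\left(R,n \right)} = R n - 55 = -55 + R n$)
$\sqrt{U{\left(76,t{\left(F,-1 \right)} \right)} + 442 \cdot 13} = \sqrt{\left(-55 + 76 \left(-2 + 15\right)\right) + 442 \cdot 13} = \sqrt{\left(-55 + 76 \cdot 13\right) + 5746} = \sqrt{\left(-55 + 988\right) + 5746} = \sqrt{933 + 5746} = \sqrt{6679}$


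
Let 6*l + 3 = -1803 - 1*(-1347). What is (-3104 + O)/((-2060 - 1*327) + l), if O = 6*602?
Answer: -1016/4927 ≈ -0.20621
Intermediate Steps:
l = -153/2 (l = -½ + (-1803 - 1*(-1347))/6 = -½ + (-1803 + 1347)/6 = -½ + (⅙)*(-456) = -½ - 76 = -153/2 ≈ -76.500)
O = 3612
(-3104 + O)/((-2060 - 1*327) + l) = (-3104 + 3612)/((-2060 - 1*327) - 153/2) = 508/((-2060 - 327) - 153/2) = 508/(-2387 - 153/2) = 508/(-4927/2) = 508*(-2/4927) = -1016/4927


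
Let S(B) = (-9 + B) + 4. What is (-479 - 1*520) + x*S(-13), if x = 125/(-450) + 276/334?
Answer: -168482/167 ≈ -1008.9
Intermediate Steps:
x = 1649/3006 (x = 125*(-1/450) + 276*(1/334) = -5/18 + 138/167 = 1649/3006 ≈ 0.54857)
S(B) = -5 + B
(-479 - 1*520) + x*S(-13) = (-479 - 1*520) + 1649*(-5 - 13)/3006 = (-479 - 520) + (1649/3006)*(-18) = -999 - 1649/167 = -168482/167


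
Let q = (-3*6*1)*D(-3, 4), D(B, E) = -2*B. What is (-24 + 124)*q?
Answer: -10800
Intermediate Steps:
q = -108 (q = (-3*6*1)*(-2*(-3)) = -18*1*6 = -18*6 = -108)
(-24 + 124)*q = (-24 + 124)*(-108) = 100*(-108) = -10800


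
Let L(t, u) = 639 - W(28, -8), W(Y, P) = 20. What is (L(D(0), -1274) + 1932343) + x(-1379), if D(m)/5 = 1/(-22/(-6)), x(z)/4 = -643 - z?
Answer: 1935906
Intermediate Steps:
x(z) = -2572 - 4*z (x(z) = 4*(-643 - z) = -2572 - 4*z)
D(m) = 15/11 (D(m) = 5/((-22/(-6))) = 5/((-22*(-1/6))) = 5/(11/3) = 5*(3/11) = 15/11)
L(t, u) = 619 (L(t, u) = 639 - 1*20 = 639 - 20 = 619)
(L(D(0), -1274) + 1932343) + x(-1379) = (619 + 1932343) + (-2572 - 4*(-1379)) = 1932962 + (-2572 + 5516) = 1932962 + 2944 = 1935906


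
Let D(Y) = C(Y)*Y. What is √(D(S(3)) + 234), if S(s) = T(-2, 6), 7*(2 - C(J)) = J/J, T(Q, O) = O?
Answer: 2*√3003/7 ≈ 15.657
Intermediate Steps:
C(J) = 13/7 (C(J) = 2 - J/(7*J) = 2 - ⅐*1 = 2 - ⅐ = 13/7)
S(s) = 6
D(Y) = 13*Y/7
√(D(S(3)) + 234) = √((13/7)*6 + 234) = √(78/7 + 234) = √(1716/7) = 2*√3003/7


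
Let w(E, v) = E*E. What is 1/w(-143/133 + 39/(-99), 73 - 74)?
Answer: 19263321/41576704 ≈ 0.46332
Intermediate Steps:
w(E, v) = E²
1/w(-143/133 + 39/(-99), 73 - 74) = 1/((-143/133 + 39/(-99))²) = 1/((-143*1/133 + 39*(-1/99))²) = 1/((-143/133 - 13/33)²) = 1/((-6448/4389)²) = 1/(41576704/19263321) = 19263321/41576704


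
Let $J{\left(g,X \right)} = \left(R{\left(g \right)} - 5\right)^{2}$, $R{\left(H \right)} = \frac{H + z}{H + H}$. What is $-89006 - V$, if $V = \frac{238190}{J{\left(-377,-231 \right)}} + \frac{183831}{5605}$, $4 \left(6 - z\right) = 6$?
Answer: $- \frac{1043148993026813}{10351768005} \approx -1.0077 \cdot 10^{5}$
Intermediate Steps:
$z = \frac{9}{2}$ ($z = 6 - \frac{3}{2} = \frac{9}{2} \approx 4.5$)
$R{\left(H \right)} = \frac{\frac{9}{2} + H}{2 H}$ ($R{\left(H \right)} = \frac{H + \frac{9}{2}}{H + H} = \frac{\frac{9}{2} + H}{2 H}$)
$J{\left(g,X \right)} = \left(-5 + \frac{9 + 2 g}{4 g}\right)^{2}$ ($J{\left(g,X \right)} = \left(\frac{9 + 2 g}{4 g} - 5\right)^{2} = \left(-5 + \frac{9 + 2 g}{4 g}\right)^{2}$)
$V = \frac{121779529973783}{10351768005}$ ($V = \frac{238190}{\frac{81}{16} \cdot \frac{1}{142129} \left(-1 + 2 \left(-377\right)\right)^{2}} + \frac{183831}{5605} = \frac{238190}{\frac{81}{16} \cdot \frac{1}{142129} \left(-1 - 754\right)^{2}} + 183831 \cdot \frac{1}{5605} = \frac{238190}{\frac{81}{16} \cdot \frac{1}{142129} \left(-755\right)^{2}} + \frac{183831}{5605} = \frac{238190}{\frac{81}{16} \cdot \frac{1}{142129} \cdot 570025} + \frac{183831}{5605} = \frac{238190}{\frac{46172025}{2274064}} + \frac{183831}{5605} = 238190 \cdot \frac{2274064}{46172025} + \frac{183831}{5605} = \frac{108331860832}{9234405} + \frac{183831}{5605} = \frac{121779529973783}{10351768005} \approx 11764.0$)
$-89006 - V = -89006 - \frac{121779529973783}{10351768005} = - \frac{1043148993026813}{10351768005}$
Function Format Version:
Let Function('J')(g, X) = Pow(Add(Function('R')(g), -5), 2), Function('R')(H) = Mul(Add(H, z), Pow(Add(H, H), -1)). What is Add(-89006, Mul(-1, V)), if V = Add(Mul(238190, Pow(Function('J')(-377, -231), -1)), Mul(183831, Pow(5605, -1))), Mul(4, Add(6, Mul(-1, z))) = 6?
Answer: Rational(-1043148993026813, 10351768005) ≈ -1.0077e+5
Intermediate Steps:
z = Rational(9, 2) (z = Add(6, Mul(Rational(-1, 4), 6)) = Add(6, Rational(-3, 2)) = Rational(9, 2) ≈ 4.5000)
Function('R')(H) = Mul(Rational(1, 2), Pow(H, -1), Add(Rational(9, 2), H)) (Function('R')(H) = Mul(Add(H, Rational(9, 2)), Pow(Add(H, H), -1)) = Mul(Add(Rational(9, 2), H), Pow(Mul(2, H), -1)) = Mul(Add(Rational(9, 2), H), Mul(Rational(1, 2), Pow(H, -1))) = Mul(Rational(1, 2), Pow(H, -1), Add(Rational(9, 2), H)))
Function('J')(g, X) = Pow(Add(-5, Mul(Rational(1, 4), Pow(g, -1), Add(9, Mul(2, g)))), 2) (Function('J')(g, X) = Pow(Add(Mul(Rational(1, 4), Pow(g, -1), Add(9, Mul(2, g))), -5), 2) = Pow(Add(-5, Mul(Rational(1, 4), Pow(g, -1), Add(9, Mul(2, g)))), 2))
V = Rational(121779529973783, 10351768005) (V = Add(Mul(238190, Pow(Mul(Rational(81, 16), Pow(-377, -2), Pow(Add(-1, Mul(2, -377)), 2)), -1)), Mul(183831, Pow(5605, -1))) = Add(Mul(238190, Pow(Mul(Rational(81, 16), Rational(1, 142129), Pow(Add(-1, -754), 2)), -1)), Mul(183831, Rational(1, 5605))) = Add(Mul(238190, Pow(Mul(Rational(81, 16), Rational(1, 142129), Pow(-755, 2)), -1)), Rational(183831, 5605)) = Add(Mul(238190, Pow(Mul(Rational(81, 16), Rational(1, 142129), 570025), -1)), Rational(183831, 5605)) = Add(Mul(238190, Pow(Rational(46172025, 2274064), -1)), Rational(183831, 5605)) = Add(Mul(238190, Rational(2274064, 46172025)), Rational(183831, 5605)) = Add(Rational(108331860832, 9234405), Rational(183831, 5605)) = Rational(121779529973783, 10351768005) ≈ 11764.)
Add(-89006, Mul(-1, V)) = Add(-89006, Mul(-1, Rational(121779529973783, 10351768005))) = Add(-89006, Rational(-121779529973783, 10351768005)) = Rational(-1043148993026813, 10351768005)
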